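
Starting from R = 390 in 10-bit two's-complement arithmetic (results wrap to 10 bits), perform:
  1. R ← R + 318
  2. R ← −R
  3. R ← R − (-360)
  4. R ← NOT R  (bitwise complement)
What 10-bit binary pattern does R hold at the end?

Start: R = 390 = 0110000110.
R = 390 + 318 = 708; wraps to -316 = 1011000100
R = −(-316) = 316 = 0100111100
R = 316 − (-360) = 676; wraps to -348 = 1010100100
R = NOT 1010100100 = 0101011011 = 347

0101011011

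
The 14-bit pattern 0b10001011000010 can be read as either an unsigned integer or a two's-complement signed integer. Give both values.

unsigned = 8898, signed = -7486

Unsigned: 10001011000010 = 8898.
Signed: MSB=1 → 8898 − 16384 = -7486.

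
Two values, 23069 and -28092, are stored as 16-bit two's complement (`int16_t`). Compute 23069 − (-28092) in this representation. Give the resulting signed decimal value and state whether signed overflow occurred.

-14375; overflow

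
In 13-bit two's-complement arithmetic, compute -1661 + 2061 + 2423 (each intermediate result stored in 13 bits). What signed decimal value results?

-1661 + 2061 = 400 (0000110010000)
400 + 2423 = 2823 (0101100000111)

2823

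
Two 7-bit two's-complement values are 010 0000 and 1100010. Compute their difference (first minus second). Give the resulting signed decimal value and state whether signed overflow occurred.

62; no overflow

010 0000 → 0100000 = 32 (signed)
1100010 = -30 (signed)
Subtract via negate-and-add: invert 1100010 + 1 = 0011110 (i.e. 30).
  0100000
+ 0011110
= 0111110
Result 0111110: MSB = 0 → value 62.
Both addends (after negating the subtrahend) are non-negative and so is the stored result: no signed overflow.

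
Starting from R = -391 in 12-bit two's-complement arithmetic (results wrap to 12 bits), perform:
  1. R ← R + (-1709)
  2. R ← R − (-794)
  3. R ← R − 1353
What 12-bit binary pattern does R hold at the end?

Start: R = -391 = 111001111001.
R = -391 + (-1709) = -2100; wraps to 1996 = 011111001100
R = 1996 − (-794) = 2790; wraps to -1306 = 101011100110
R = -1306 − 1353 = -2659; wraps to 1437 = 010110011101

010110011101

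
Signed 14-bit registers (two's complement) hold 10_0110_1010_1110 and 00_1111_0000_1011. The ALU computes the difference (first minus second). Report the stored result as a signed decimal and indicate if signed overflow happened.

6051; overflow

10_0110_1010_1110 → 10011010101110 = -6482 (signed)
00_1111_0000_1011 → 00111100001011 = 3851 (signed)
Subtract via negate-and-add: invert 00111100001011 + 1 = 11000011110101 (i.e. -3851).
  10011010101110
+ 11000011110101
= 01011110100011  (discard carry-out 1)
Result 01011110100011: MSB = 0 → value 6051.
Both addends (after negating the subtrahend) are negative but the stored result is non-negative: signed overflow. The true value -6482 − 3851 = -10333 lies outside [-8192, 8191].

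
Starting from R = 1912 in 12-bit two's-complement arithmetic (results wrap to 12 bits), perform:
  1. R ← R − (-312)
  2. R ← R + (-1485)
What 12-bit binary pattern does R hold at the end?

001011100011

Start: R = 1912 = 011101111000.
R = 1912 − (-312) = 2224; wraps to -1872 = 100010110000
R = -1872 + (-1485) = -3357; wraps to 739 = 001011100011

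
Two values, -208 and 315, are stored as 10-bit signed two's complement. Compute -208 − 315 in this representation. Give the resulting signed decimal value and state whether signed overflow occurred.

501; overflow

-208 → 1100110000
315 → 0100111011
Subtract via negate-and-add: invert 0100111011 + 1 = 1011000101 (i.e. -315).
  1100110000
+ 1011000101
= 0111110101  (discard carry-out 1)
Result 0111110101: MSB = 0 → value 501.
Both addends (after negating the subtrahend) are negative but the stored result is non-negative: signed overflow. The true value -208 − 315 = -523 lies outside [-512, 511].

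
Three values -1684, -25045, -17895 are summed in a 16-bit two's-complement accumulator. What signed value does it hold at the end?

20912

-1684 + (-25045) = -26729 (1001011110010111)
-26729 + (-17895) = -44624 → wraps to 20912 (0101000110110000)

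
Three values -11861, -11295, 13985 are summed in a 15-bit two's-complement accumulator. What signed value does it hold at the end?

-11861 + (-11295) = -23156 → wraps to 9612 (010010110001100)
9612 + 13985 = 23597 → wraps to -9171 (101110000101101)

-9171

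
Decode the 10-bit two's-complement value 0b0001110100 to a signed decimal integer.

MSB is 0, so the value is non-negative: 0001110100 = 116.

116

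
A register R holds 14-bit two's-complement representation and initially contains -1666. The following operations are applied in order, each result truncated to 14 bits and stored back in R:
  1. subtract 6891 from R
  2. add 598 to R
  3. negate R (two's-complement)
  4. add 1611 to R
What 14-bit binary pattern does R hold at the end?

Start: R = -1666 = 11100101111110.
R = -1666 − 6891 = -8557; wraps to 7827 = 01111010010011
R = 7827 + 598 = 8425; wraps to -7959 = 10000011101001
R = −(-7959) = 7959 = 01111100010111
R = 7959 + 1611 = 9570; wraps to -6814 = 10010101100010

10010101100010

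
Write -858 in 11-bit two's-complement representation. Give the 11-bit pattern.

|-858| = 858 = 01101011010 in 11 bits.
Invert the bits: 10010100101. Add 1: 10010100110.

10010100110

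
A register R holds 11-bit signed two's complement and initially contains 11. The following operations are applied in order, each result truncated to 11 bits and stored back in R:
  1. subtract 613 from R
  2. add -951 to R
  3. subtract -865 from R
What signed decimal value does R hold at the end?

-688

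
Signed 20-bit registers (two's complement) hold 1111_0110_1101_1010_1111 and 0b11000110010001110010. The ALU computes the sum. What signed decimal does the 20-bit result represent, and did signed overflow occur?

1111_0110_1101_1010_1111 → 11110110110110101111 = -37457 (signed)
0b11000110010001110010 → 11000110010001110010 = -236430 (signed)
  11110110110110101111
+ 11000110010001110010
= 10111101001000100001  (discard carry-out 1)
Result 10111101001000100001: MSB = 1 → 774689 − 1048576 = -273887.
Both addends are negative and so is the stored result: no signed overflow.

-273887; no overflow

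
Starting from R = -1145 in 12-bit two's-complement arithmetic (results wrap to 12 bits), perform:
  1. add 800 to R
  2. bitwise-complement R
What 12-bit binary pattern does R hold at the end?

000101011000

Start: R = -1145 = 101110000111.
R = -1145 + 800 = -345 = 111010100111
R = NOT 111010100111 = 000101011000 = 344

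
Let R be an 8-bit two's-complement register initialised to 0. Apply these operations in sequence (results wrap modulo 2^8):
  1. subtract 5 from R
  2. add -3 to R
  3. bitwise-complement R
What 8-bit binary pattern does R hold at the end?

Start: R = 0 = 00000000.
R = 0 − 5 = -5 = 11111011
R = -5 + (-3) = -8 = 11111000
R = NOT 11111000 = 00000111 = 7

00000111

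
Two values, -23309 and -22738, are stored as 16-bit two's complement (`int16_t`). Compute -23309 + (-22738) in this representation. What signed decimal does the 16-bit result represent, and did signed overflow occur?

-23309 → 1010010011110011
-22738 → 1010011100101110
  1010010011110011
+ 1010011100101110
= 0100110000100001  (discard carry-out 1)
Result 0100110000100001: MSB = 0 → value 19489.
Both addends are negative but the stored result is non-negative: signed overflow. The true value -23309 + (-22738) = -46047 lies outside [-32768, 32767].

19489; overflow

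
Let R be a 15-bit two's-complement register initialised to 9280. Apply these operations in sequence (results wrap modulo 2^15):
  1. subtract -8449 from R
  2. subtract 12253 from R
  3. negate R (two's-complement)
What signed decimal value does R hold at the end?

-5476

Start: R = 9280 = 010010001000000.
R = 9280 − (-8449) = 17729; wraps to -15039 = 100010101000001
R = -15039 − 12253 = -27292; wraps to 5476 = 001010101100100
R = −(5476) = -5476 = 110101010011100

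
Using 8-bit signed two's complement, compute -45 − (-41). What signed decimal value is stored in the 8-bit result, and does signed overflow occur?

-4; no overflow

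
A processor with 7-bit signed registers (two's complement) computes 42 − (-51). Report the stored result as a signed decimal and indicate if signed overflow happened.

-35; overflow

42 → 0101010
-51 → 1001101
Subtract via negate-and-add: invert 1001101 + 1 = 0110011 (i.e. 51).
  0101010
+ 0110011
= 1011101
Result 1011101: MSB = 1 → 93 − 128 = -35.
Both addends (after negating the subtrahend) are non-negative but the stored result is negative: signed overflow. The true value 42 − (-51) = 93 lies outside [-64, 63].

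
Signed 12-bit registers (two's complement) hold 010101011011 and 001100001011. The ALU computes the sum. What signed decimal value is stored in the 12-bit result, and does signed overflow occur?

010101011011 = 1371 (signed)
001100001011 = 779 (signed)
  010101011011
+ 001100001011
= 100001100110
Result 100001100110: MSB = 1 → 2150 − 4096 = -1946.
Both addends are non-negative but the stored result is negative: signed overflow. The true value 1371 + 779 = 2150 lies outside [-2048, 2047].

-1946; overflow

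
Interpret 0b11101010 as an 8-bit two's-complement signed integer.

MSB is 1, so the value is negative.
Unsigned reading: 234. Subtract 2^8 = 256: 234 − 256 = -22.

-22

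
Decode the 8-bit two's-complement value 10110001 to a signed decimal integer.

MSB is 1, so the value is negative.
Invert: 01001110. Add 1: 01001111 = 79. So the value is −79.

-79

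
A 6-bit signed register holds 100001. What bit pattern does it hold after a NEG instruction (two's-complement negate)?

011111

Invert: 011110. Add 1: 011111.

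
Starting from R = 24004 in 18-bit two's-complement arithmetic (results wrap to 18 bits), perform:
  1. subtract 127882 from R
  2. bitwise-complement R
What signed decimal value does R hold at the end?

103877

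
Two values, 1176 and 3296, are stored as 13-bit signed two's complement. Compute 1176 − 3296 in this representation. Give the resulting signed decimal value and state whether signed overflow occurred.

-2120; no overflow

1176 → 0010010011000
3296 → 0110011100000
Subtract via negate-and-add: invert 0110011100000 + 1 = 1001100100000 (i.e. -3296).
  0010010011000
+ 1001100100000
= 1011110111000
Result 1011110111000: MSB = 1 → 6072 − 8192 = -2120.
Addends (after negating the subtrahend) have opposite signs, so signed overflow cannot occur.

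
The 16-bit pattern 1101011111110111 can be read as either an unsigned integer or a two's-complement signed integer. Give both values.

Unsigned: 1101011111110111 = 55287.
Signed: MSB=1 → 55287 − 65536 = -10249.

unsigned = 55287, signed = -10249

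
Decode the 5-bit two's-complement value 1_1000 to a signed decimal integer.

-8

MSB is 1, so the value is negative.
Invert: 00111. Add 1: 01000 = 8. So the value is −8.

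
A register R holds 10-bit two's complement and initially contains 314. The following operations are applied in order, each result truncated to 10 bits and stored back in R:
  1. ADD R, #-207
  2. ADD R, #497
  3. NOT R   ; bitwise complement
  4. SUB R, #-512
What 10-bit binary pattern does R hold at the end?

Start: R = 314 = 0100111010.
R = 314 + (-207) = 107 = 0001101011
R = 107 + 497 = 604; wraps to -420 = 1001011100
R = NOT 1001011100 = 0110100011 = 419
R = 419 − (-512) = 931; wraps to -93 = 1110100011

1110100011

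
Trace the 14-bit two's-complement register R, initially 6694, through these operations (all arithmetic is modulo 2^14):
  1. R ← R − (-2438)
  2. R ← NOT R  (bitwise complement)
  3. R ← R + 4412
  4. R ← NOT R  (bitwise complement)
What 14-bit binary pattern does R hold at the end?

01001001110000

Start: R = 6694 = 01101000100110.
R = 6694 − (-2438) = 9132; wraps to -7252 = 10001110101100
R = NOT 10001110101100 = 01110001010011 = 7251
R = 7251 + 4412 = 11663; wraps to -4721 = 10110110001111
R = NOT 10110110001111 = 01001001110000 = 4720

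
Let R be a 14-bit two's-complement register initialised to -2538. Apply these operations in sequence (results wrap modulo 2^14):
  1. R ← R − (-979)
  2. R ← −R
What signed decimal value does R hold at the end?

Start: R = -2538 = 11011000010110.
R = -2538 − (-979) = -1559 = 11100111101001
R = −(-1559) = 1559 = 00011000010111

1559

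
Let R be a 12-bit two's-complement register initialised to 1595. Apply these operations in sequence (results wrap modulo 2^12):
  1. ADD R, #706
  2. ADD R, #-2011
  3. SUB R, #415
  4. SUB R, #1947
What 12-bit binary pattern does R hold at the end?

011111101000

Start: R = 1595 = 011000111011.
R = 1595 + 706 = 2301; wraps to -1795 = 100011111101
R = -1795 + (-2011) = -3806; wraps to 290 = 000100100010
R = 290 − 415 = -125 = 111110000011
R = -125 − 1947 = -2072; wraps to 2024 = 011111101000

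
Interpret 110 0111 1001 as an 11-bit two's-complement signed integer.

-391

MSB is 1, so the value is negative.
Invert: 00110000110. Add 1: 00110000111 = 391. So the value is −391.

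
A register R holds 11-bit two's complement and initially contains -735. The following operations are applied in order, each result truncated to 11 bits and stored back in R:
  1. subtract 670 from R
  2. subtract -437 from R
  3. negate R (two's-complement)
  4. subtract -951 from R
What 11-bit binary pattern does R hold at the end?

11101111111

Start: R = -735 = 10100100001.
R = -735 − 670 = -1405; wraps to 643 = 01010000011
R = 643 − (-437) = 1080; wraps to -968 = 10000111000
R = −(-968) = 968 = 01111001000
R = 968 − (-951) = 1919; wraps to -129 = 11101111111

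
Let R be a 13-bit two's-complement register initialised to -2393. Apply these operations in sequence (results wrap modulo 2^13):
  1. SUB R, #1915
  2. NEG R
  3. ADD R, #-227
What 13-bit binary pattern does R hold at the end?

Start: R = -2393 = 1011010100111.
R = -2393 − 1915 = -4308; wraps to 3884 = 0111100101100
R = −(3884) = -3884 = 1000011010100
R = -3884 + (-227) = -4111; wraps to 4081 = 0111111110001

0111111110001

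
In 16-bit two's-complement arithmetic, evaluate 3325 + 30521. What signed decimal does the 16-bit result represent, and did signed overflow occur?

3325 → 0000110011111101
30521 → 0111011100111001
  0000110011111101
+ 0111011100111001
= 1000010000110110
Result 1000010000110110: MSB = 1 → 33846 − 65536 = -31690.
Both addends are non-negative but the stored result is negative: signed overflow. The true value 3325 + 30521 = 33846 lies outside [-32768, 32767].

-31690; overflow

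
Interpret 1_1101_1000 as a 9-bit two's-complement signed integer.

-40

MSB is 1, so the value is negative.
Invert: 000100111. Add 1: 000101000 = 40. So the value is −40.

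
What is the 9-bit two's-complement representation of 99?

001100011

99 is non-negative, so write it directly in 9 bits: 001100011.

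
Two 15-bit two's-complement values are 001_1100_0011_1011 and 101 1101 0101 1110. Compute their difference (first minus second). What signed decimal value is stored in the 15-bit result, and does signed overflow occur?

001_1100_0011_1011 → 001110000111011 = 7227 (signed)
101 1101 0101 1110 → 101110101011110 = -8866 (signed)
Subtract via negate-and-add: invert 101110101011110 + 1 = 010001010100010 (i.e. 8866).
  001110000111011
+ 010001010100010
= 011111011011101
Result 011111011011101: MSB = 0 → value 16093.
Both addends (after negating the subtrahend) are non-negative and so is the stored result: no signed overflow.

16093; no overflow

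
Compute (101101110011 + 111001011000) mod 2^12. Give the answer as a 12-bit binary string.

100111001011

  101101110011
+ 111001011000
= 100111001011  (discard carry-out 1)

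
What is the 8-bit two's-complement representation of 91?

01011011

91 is non-negative, so write it directly in 8 bits: 01011011.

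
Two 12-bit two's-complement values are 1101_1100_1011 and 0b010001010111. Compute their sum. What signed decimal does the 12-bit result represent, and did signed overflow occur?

1101_1100_1011 → 110111001011 = -565 (signed)
0b010001010111 → 010001010111 = 1111 (signed)
  110111001011
+ 010001010111
= 001000100010  (discard carry-out 1)
Result 001000100010: MSB = 0 → value 546.
Addends have opposite signs, so signed overflow cannot occur.

546; no overflow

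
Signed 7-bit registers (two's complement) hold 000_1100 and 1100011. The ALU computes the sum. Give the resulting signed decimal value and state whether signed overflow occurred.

000_1100 → 0001100 = 12 (signed)
1100011 = -29 (signed)
  0001100
+ 1100011
= 1101111
Result 1101111: MSB = 1 → 111 − 128 = -17.
Addends have opposite signs, so signed overflow cannot occur.

-17; no overflow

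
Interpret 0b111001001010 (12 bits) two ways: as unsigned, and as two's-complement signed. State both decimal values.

unsigned = 3658, signed = -438

Unsigned: 111001001010 = 3658.
Signed: MSB=1 → 3658 − 4096 = -438.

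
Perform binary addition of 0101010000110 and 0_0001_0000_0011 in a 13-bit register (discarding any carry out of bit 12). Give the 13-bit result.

0101110001001

  0101010000110
+ 0000100000011
= 0101110001001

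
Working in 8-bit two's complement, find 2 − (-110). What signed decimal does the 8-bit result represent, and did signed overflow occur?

112; no overflow

2 → 00000010
-110 → 10010010
Subtract via negate-and-add: invert 10010010 + 1 = 01101110 (i.e. 110).
  00000010
+ 01101110
= 01110000
Result 01110000: MSB = 0 → value 112.
Both addends (after negating the subtrahend) are non-negative and so is the stored result: no signed overflow.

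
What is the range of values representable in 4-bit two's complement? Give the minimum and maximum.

min = -8, max = 7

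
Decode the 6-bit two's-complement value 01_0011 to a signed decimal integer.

MSB is 0, so the value is non-negative: 010011 = 19.

19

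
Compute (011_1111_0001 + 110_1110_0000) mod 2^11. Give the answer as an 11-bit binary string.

  01111110001
+ 11011100000
= 01011010001  (discard carry-out 1)

01011010001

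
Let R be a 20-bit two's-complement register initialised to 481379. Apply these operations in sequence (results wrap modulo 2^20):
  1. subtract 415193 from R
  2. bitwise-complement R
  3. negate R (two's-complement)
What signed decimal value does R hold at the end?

66187

Start: R = 481379 = 01110101100001100011.
R = 481379 − 415193 = 66186 = 00010000001010001010
R = NOT 00010000001010001010 = 11101111110101110101 = -66187
R = −(-66187) = 66187 = 00010000001010001011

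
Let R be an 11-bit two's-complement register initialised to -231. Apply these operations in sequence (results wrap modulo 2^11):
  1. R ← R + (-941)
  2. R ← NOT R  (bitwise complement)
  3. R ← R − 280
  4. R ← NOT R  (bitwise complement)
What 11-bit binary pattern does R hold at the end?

Start: R = -231 = 11100011001.
R = -231 + (-941) = -1172; wraps to 876 = 01101101100
R = NOT 01101101100 = 10010010011 = -877
R = -877 − 280 = -1157; wraps to 891 = 01101111011
R = NOT 01101111011 = 10010000100 = -892

10010000100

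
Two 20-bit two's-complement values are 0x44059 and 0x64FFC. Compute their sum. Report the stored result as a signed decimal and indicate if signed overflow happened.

0x44059 = 01000100000001011001 = 278617 (signed)
0x64FFC = 01100100111111111100 = 413692 (signed)
  01000100000001011001
+ 01100100111111111100
= 10101001000001010101
Result 10101001000001010101: MSB = 1 → 692309 − 1048576 = -356267.
Both addends are non-negative but the stored result is negative: signed overflow. The true value 278617 + 413692 = 692309 lies outside [-524288, 524287].

-356267; overflow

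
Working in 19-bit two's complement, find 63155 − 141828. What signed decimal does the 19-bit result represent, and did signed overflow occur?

-78673; no overflow

63155 → 0001111011010110011
141828 → 0100010101000000100
Subtract via negate-and-add: invert 0100010101000000100 + 1 = 1011101010111111100 (i.e. -141828).
  0001111011010110011
+ 1011101010111111100
= 1101100110010101111
Result 1101100110010101111: MSB = 1 → 445615 − 524288 = -78673.
Addends (after negating the subtrahend) have opposite signs, so signed overflow cannot occur.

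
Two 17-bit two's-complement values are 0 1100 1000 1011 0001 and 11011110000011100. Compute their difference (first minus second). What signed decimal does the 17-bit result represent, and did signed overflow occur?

-62315; overflow

0 1100 1000 1011 0001 → 01100100010110001 = 51377 (signed)
11011110000011100 = -17380 (signed)
Subtract via negate-and-add: invert 11011110000011100 + 1 = 00100001111100100 (i.e. 17380).
  01100100010110001
+ 00100001111100100
= 10000110010010101
Result 10000110010010101: MSB = 1 → 68757 − 131072 = -62315.
Both addends (after negating the subtrahend) are non-negative but the stored result is negative: signed overflow. The true value 51377 − (-17380) = 68757 lies outside [-65536, 65535].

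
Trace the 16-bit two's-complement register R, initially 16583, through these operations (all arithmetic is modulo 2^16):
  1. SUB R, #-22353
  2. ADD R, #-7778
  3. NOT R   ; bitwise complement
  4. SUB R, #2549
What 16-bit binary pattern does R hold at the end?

Start: R = 16583 = 0100000011000111.
R = 16583 − (-22353) = 38936; wraps to -26600 = 1001100000011000
R = -26600 + (-7778) = -34378; wraps to 31158 = 0111100110110110
R = NOT 0111100110110110 = 1000011001001001 = -31159
R = -31159 − 2549 = -33708; wraps to 31828 = 0111110001010100

0111110001010100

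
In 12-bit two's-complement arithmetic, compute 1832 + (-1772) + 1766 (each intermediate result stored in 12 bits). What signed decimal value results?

1832 + (-1772) = 60 (000000111100)
60 + 1766 = 1826 (011100100010)

1826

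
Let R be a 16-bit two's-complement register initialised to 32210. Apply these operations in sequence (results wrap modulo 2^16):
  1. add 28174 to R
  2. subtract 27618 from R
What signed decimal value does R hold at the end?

32766

Start: R = 32210 = 0111110111010010.
R = 32210 + 28174 = 60384; wraps to -5152 = 1110101111100000
R = -5152 − 27618 = -32770; wraps to 32766 = 0111111111111110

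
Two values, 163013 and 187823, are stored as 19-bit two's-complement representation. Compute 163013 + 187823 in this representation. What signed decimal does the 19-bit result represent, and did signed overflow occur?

163013 → 0100111110011000101
187823 → 0101101110110101111
  0100111110011000101
+ 0101101110110101111
= 1010101101001110100
Result 1010101101001110100: MSB = 1 → 350836 − 524288 = -173452.
Both addends are non-negative but the stored result is negative: signed overflow. The true value 163013 + 187823 = 350836 lies outside [-262144, 262143].

-173452; overflow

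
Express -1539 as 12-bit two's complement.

|-1539| = 1539 = 011000000011 in 12 bits.
Invert the bits: 100111111100. Add 1: 100111111101.
Check: 100111111101 reads as 2557 − 4096 = -1539.

100111111101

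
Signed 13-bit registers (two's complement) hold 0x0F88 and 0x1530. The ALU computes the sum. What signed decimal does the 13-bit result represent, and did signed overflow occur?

1208; no overflow

0x0F88 = 0111110001000 = 3976 (signed)
0x1530 = 1010100110000 = -2768 (signed)
  0111110001000
+ 1010100110000
= 0010010111000  (discard carry-out 1)
Result 0010010111000: MSB = 0 → value 1208.
Addends have opposite signs, so signed overflow cannot occur.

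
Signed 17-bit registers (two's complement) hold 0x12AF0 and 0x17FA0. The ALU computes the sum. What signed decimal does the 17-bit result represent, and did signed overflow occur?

43664; overflow

0x12AF0 = 10010101011110000 = -54544 (signed)
0x17FA0 = 10111111110100000 = -32864 (signed)
  10010101011110000
+ 10111111110100000
= 01010101010010000  (discard carry-out 1)
Result 01010101010010000: MSB = 0 → value 43664.
Both addends are negative but the stored result is non-negative: signed overflow. The true value -54544 + (-32864) = -87408 lies outside [-65536, 65535].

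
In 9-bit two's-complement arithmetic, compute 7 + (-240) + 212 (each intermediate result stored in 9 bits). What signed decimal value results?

-21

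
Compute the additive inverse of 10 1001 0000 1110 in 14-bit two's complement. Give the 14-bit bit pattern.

01011011110010

Invert: 01011011110001. Add 1: 01011011110010.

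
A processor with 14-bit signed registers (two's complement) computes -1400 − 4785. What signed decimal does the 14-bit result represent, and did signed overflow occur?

-1400 → 11101010001000
4785 → 01001010110001
Subtract via negate-and-add: invert 01001010110001 + 1 = 10110101001111 (i.e. -4785).
  11101010001000
+ 10110101001111
= 10011111010111  (discard carry-out 1)
Result 10011111010111: MSB = 1 → 10199 − 16384 = -6185.
Both addends (after negating the subtrahend) are negative and so is the stored result: no signed overflow.

-6185; no overflow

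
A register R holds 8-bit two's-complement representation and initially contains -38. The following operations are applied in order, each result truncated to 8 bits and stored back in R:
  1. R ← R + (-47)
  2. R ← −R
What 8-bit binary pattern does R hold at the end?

01010101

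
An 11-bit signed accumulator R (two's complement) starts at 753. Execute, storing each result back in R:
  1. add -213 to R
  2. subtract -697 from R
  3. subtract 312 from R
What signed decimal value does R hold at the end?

925

Start: R = 753 = 01011110001.
R = 753 + (-213) = 540 = 01000011100
R = 540 − (-697) = 1237; wraps to -811 = 10011010101
R = -811 − 312 = -1123; wraps to 925 = 01110011101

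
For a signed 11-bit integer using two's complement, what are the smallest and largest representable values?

min = -1024, max = 1023

Minimum: −2^10 = -1024.
Maximum: 2^10 − 1 = 1023.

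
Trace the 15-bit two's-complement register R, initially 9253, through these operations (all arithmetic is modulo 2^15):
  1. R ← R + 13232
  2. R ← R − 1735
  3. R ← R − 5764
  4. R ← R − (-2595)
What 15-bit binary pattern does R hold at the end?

100010010101101

Start: R = 9253 = 010010000100101.
R = 9253 + 13232 = 22485; wraps to -10283 = 101011111010101
R = -10283 − 1735 = -12018 = 101000100001110
R = -12018 − 5764 = -17782; wraps to 14986 = 011101010001010
R = 14986 − (-2595) = 17581; wraps to -15187 = 100010010101101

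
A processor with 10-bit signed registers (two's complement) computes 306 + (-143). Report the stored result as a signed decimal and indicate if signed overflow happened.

163; no overflow

306 → 0100110010
-143 → 1101110001
  0100110010
+ 1101110001
= 0010100011  (discard carry-out 1)
Result 0010100011: MSB = 0 → value 163.
Addends have opposite signs, so signed overflow cannot occur.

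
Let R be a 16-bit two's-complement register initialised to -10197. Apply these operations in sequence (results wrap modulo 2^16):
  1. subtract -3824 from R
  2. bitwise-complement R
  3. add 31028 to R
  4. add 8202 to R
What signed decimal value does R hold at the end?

-19934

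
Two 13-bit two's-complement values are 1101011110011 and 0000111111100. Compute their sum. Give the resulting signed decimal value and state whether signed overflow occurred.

-785; no overflow

1101011110011 = -1293 (signed)
0000111111100 = 508 (signed)
  1101011110011
+ 0000111111100
= 1110011101111
Result 1110011101111: MSB = 1 → 7407 − 8192 = -785.
Addends have opposite signs, so signed overflow cannot occur.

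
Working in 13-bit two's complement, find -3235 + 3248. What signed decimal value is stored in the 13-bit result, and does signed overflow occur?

13; no overflow

-3235 → 1001101011101
3248 → 0110010110000
  1001101011101
+ 0110010110000
= 0000000001101  (discard carry-out 1)
Result 0000000001101: MSB = 0 → value 13.
Addends have opposite signs, so signed overflow cannot occur.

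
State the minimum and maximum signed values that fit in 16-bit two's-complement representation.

Minimum: −2^15 = -32768.
Maximum: 2^15 − 1 = 32767.

min = -32768, max = 32767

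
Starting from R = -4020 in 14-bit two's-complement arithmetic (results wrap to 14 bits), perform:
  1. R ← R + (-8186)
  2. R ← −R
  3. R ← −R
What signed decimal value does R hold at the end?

4178

Start: R = -4020 = 11000001001100.
R = -4020 + (-8186) = -12206; wraps to 4178 = 01000001010010
R = −(4178) = -4178 = 10111110101110
R = −(-4178) = 4178 = 01000001010010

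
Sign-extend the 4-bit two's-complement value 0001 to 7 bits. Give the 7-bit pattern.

0000001

MSB of 0001 is 0; replicate it into the new high bits.
000|0001 → 0000001 (still 1).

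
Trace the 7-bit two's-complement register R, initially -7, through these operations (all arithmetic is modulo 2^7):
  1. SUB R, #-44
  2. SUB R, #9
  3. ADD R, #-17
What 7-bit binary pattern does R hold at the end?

0001011

Start: R = -7 = 1111001.
R = -7 − (-44) = 37 = 0100101
R = 37 − 9 = 28 = 0011100
R = 28 + (-17) = 11 = 0001011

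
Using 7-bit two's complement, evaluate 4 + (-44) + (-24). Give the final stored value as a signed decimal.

-64

4 + (-44) = -40 (1011000)
-40 + (-24) = -64 (1000000)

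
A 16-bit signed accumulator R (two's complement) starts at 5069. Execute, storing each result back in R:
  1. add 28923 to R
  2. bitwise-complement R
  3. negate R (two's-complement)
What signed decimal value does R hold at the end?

-31543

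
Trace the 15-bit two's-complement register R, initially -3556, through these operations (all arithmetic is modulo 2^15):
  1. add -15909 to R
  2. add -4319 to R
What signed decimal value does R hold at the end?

Start: R = -3556 = 111001000011100.
R = -3556 + (-15909) = -19465; wraps to 13303 = 011001111110111
R = 13303 + (-4319) = 8984 = 010001100011000

8984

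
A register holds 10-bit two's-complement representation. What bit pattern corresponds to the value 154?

0010011010

154 is non-negative, so write it directly in 10 bits: 0010011010.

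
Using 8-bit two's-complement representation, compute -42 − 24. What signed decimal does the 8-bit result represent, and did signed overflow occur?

-42 → 11010110
24 → 00011000
Subtract via negate-and-add: invert 00011000 + 1 = 11101000 (i.e. -24).
  11010110
+ 11101000
= 10111110  (discard carry-out 1)
Result 10111110: MSB = 1 → 190 − 256 = -66.
Both addends (after negating the subtrahend) are negative and so is the stored result: no signed overflow.

-66; no overflow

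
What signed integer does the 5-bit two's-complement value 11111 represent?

MSB is 1, so the value is negative.
Invert: 00000. Add 1: 00001 = 1. So the value is −1.

-1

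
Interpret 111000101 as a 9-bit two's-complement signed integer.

-59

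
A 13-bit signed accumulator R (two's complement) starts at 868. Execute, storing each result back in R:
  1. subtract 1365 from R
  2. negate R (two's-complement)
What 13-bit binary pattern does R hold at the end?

Start: R = 868 = 0001101100100.
R = 868 − 1365 = -497 = 1111000001111
R = −(-497) = 497 = 0000111110001

0000111110001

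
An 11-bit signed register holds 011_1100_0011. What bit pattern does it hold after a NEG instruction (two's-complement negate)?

Invert: 10000111100. Add 1: 10000111101.

10000111101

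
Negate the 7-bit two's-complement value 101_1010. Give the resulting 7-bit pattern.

0100110

Invert: 0100101. Add 1: 0100110.
Check: 1011010 = -38, 0100110 = 38.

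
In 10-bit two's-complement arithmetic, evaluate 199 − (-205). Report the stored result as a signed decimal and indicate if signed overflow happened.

404; no overflow

199 → 0011000111
-205 → 1100110011
Subtract via negate-and-add: invert 1100110011 + 1 = 0011001101 (i.e. 205).
  0011000111
+ 0011001101
= 0110010100
Result 0110010100: MSB = 0 → value 404.
Both addends (after negating the subtrahend) are non-negative and so is the stored result: no signed overflow.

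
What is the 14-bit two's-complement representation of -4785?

10110101001111

|-4785| = 4785 = 01001010110001 in 14 bits.
Invert the bits: 10110101001110. Add 1: 10110101001111.
Check: 10110101001111 reads as 11599 − 16384 = -4785.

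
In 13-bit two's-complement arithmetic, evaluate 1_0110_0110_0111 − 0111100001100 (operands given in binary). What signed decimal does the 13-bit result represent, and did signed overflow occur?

1_0110_0110_0111 → 1011001100111 = -2457 (signed)
0111100001100 = 3852 (signed)
Subtract via negate-and-add: invert 0111100001100 + 1 = 1000011110100 (i.e. -3852).
  1011001100111
+ 1000011110100
= 0011101011011  (discard carry-out 1)
Result 0011101011011: MSB = 0 → value 1883.
Both addends (after negating the subtrahend) are negative but the stored result is non-negative: signed overflow. The true value -2457 − 3852 = -6309 lies outside [-4096, 4095].

1883; overflow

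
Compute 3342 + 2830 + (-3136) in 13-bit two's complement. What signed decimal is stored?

3342 + 2830 = 6172 → wraps to -2020 (1100000011100)
-2020 + (-3136) = -5156 → wraps to 3036 (0101111011100)

3036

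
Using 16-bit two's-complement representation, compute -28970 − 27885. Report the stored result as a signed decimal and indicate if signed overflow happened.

8681; overflow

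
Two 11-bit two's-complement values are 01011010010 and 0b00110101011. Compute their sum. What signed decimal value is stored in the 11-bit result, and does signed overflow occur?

-899; overflow

01011010010 = 722 (signed)
0b00110101011 → 00110101011 = 427 (signed)
  01011010010
+ 00110101011
= 10001111101
Result 10001111101: MSB = 1 → 1149 − 2048 = -899.
Both addends are non-negative but the stored result is negative: signed overflow. The true value 722 + 427 = 1149 lies outside [-1024, 1023].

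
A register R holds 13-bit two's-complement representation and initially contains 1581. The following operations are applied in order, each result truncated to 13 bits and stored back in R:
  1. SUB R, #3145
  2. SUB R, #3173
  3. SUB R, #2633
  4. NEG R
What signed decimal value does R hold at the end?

Start: R = 1581 = 0011000101101.
R = 1581 − 3145 = -1564 = 1100111100100
R = -1564 − 3173 = -4737; wraps to 3455 = 0110101111111
R = 3455 − 2633 = 822 = 0001100110110
R = −(822) = -822 = 1110011001010

-822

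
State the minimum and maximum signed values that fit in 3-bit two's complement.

Minimum: −2^2 = -4.
Maximum: 2^2 − 1 = 3.

min = -4, max = 3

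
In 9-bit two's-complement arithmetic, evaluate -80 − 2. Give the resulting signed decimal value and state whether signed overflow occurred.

-80 → 110110000
2 → 000000010
Subtract via negate-and-add: invert 000000010 + 1 = 111111110 (i.e. -2).
  110110000
+ 111111110
= 110101110  (discard carry-out 1)
Result 110101110: MSB = 1 → 430 − 512 = -82.
Both addends (after negating the subtrahend) are negative and so is the stored result: no signed overflow.

-82; no overflow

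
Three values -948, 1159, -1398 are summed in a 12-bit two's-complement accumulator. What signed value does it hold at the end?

-1187

-948 + 1159 = 211 (000011010011)
211 + (-1398) = -1187 (101101011101)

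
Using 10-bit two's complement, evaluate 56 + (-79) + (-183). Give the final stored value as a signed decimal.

-206

56 + (-79) = -23 (1111101001)
-23 + (-183) = -206 (1100110010)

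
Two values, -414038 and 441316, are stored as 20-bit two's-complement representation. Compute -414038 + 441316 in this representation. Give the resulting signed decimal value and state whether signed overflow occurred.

27278; no overflow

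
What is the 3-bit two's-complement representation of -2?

|-2| = 2 = 010 in 3 bits.
Invert the bits: 101. Add 1: 110.
Check: 110 reads as 6 − 8 = -2.

110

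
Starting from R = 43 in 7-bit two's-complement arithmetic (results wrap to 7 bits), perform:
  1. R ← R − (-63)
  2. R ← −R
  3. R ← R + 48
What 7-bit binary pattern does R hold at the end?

1000110

Start: R = 43 = 0101011.
R = 43 − (-63) = 106; wraps to -22 = 1101010
R = −(-22) = 22 = 0010110
R = 22 + 48 = 70; wraps to -58 = 1000110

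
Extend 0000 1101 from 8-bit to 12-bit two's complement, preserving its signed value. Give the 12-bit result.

MSB of 00001101 is 0; replicate it into the new high bits.
0000|00001101 → 000000001101 (still 13).

000000001101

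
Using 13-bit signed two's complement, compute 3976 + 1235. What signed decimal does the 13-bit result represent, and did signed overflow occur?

3976 → 0111110001000
1235 → 0010011010011
  0111110001000
+ 0010011010011
= 1010001011011
Result 1010001011011: MSB = 1 → 5211 − 8192 = -2981.
Both addends are non-negative but the stored result is negative: signed overflow. The true value 3976 + 1235 = 5211 lies outside [-4096, 4095].

-2981; overflow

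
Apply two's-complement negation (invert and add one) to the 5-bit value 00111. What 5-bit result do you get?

11001

Invert: 11000. Add 1: 11001.
Check: 00111 = 7, 11001 = -7.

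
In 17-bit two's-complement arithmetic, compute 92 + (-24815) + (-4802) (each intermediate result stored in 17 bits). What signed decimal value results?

-29525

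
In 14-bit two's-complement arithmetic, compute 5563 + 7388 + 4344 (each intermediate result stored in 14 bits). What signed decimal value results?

5563 + 7388 = 12951 → wraps to -3433 (11001010010111)
-3433 + 4344 = 911 (00001110001111)

911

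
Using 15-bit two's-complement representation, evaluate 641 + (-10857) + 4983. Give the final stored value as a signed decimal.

641 + (-10857) = -10216 (101100000011000)
-10216 + 4983 = -5233 (110101110001111)

-5233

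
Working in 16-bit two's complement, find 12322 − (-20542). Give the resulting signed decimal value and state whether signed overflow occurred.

-32672; overflow

12322 → 0011000000100010
-20542 → 1010111111000010
Subtract via negate-and-add: invert 1010111111000010 + 1 = 0101000000111110 (i.e. 20542).
  0011000000100010
+ 0101000000111110
= 1000000001100000
Result 1000000001100000: MSB = 1 → 32864 − 65536 = -32672.
Both addends (after negating the subtrahend) are non-negative but the stored result is negative: signed overflow. The true value 12322 − (-20542) = 32864 lies outside [-32768, 32767].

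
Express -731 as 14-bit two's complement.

11110100100101

|-731| = 731 = 00001011011011 in 14 bits.
Invert the bits: 11110100100100. Add 1: 11110100100101.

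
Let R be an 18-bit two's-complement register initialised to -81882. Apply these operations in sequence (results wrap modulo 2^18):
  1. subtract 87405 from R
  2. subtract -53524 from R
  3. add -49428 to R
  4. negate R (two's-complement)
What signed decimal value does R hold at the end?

-96953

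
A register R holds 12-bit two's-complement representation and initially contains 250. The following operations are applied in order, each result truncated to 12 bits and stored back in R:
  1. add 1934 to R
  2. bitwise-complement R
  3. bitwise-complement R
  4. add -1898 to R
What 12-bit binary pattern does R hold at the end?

000100011110

Start: R = 250 = 000011111010.
R = 250 + 1934 = 2184; wraps to -1912 = 100010001000
R = NOT 100010001000 = 011101110111 = 1911
R = NOT 011101110111 = 100010001000 = -1912
R = -1912 + (-1898) = -3810; wraps to 286 = 000100011110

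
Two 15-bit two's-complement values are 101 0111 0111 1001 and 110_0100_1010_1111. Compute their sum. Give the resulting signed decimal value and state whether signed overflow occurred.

15400; overflow

101 0111 0111 1001 → 101011101111001 = -10375 (signed)
110_0100_1010_1111 → 110010010101111 = -6993 (signed)
  101011101111001
+ 110010010101111
= 011110000101000  (discard carry-out 1)
Result 011110000101000: MSB = 0 → value 15400.
Both addends are negative but the stored result is non-negative: signed overflow. The true value -10375 + (-6993) = -17368 lies outside [-16384, 16383].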